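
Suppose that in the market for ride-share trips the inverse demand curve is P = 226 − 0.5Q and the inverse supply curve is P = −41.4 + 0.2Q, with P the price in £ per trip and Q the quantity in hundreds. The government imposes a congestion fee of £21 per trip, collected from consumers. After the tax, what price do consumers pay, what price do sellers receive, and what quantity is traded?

Rewrite in direct form: Qd = 452 − 2P and Qs = 5P + 207.
Without the tax, 452 − 2P = 5P + 207 gives 7P = 245, so P* = £35 and Q* = 382.
With the tax collected from consumers, demand (in seller-price terms) shifts: Qd = 452 − 2(P + 21).
New equilibrium: consumers pay £50, sellers receive £29, Q = 352. (Wedge: Pb − Ps = 21.)

Consumers pay £50; sellers receive £29; quantity = 352.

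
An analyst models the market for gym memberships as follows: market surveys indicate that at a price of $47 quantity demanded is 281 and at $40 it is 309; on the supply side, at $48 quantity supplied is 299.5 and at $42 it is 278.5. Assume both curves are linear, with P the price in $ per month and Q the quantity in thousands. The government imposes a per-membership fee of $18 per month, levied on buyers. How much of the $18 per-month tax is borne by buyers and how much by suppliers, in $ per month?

Demand slope: (309 − 281)/(40 − 47) = -4, so Qd = 469 − 4P.
Supply slope: (278.5 − 299.5)/(42 − 48) = 3.5, so Qs = 3.5P + 131.5.
Without the tax, 469 − 4P = 3.5P + 131.5 gives 7.5P = 337.5, so P* = $45 and Q* = 289.
With the tax collected from buyers, demand (in seller-price terms) shifts: Qd = 469 − 4(P + 18).
New equilibrium: buyers pay $53.4, suppliers receive $35.4, Q = 255.4. (Wedge: Pb − Ps = 18.)
Burden on buyers: $8.4; on suppliers: $9.6. (They sum to $18.)

Buyers bear $8.4 per month; suppliers bear $9.6 per month.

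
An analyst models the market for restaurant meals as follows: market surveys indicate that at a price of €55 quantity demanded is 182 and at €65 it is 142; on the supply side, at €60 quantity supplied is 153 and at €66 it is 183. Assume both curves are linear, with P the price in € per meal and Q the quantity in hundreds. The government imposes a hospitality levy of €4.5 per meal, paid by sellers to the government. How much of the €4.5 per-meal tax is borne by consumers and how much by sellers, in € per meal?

Consumers bear €2.5 per meal; sellers bear €2 per meal.

Demand slope: (142 − 182)/(65 − 55) = -4, so Qd = 402 − 4P.
Supply slope: (183 − 153)/(66 − 60) = 5, so Qs = 5P − 147.
Without the tax, 402 − 4P = 5P − 147 gives 9P = 549, so P* = €61 and Q* = 158.
With the tax collected from sellers, supply shifts: Qs = 5(P − 4.5) − 147.
Solving gives Q = 148 with consumers paying €63.5 and sellers receiving €59 (the €4.5 wedge).
Burden on consumers: €2.5; on sellers: €2. (They sum to €4.5.)
The less price-elastic side of the market bears the larger share of a per-unit tax.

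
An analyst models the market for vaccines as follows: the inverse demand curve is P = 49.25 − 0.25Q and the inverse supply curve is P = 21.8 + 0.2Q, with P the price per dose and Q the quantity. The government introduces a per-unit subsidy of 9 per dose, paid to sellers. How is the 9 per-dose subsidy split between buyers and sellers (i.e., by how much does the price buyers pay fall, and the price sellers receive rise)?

Buyers gain 5 per dose; sellers gain 4 per dose.

Rewrite in direct form: Qd = 197 − 4P and Qs = 5P − 109.
Without the subsidy, 197 − 4P = 5P − 109 gives 9P = 306, so P* = 34 and Q* = 61.
With a per-unit subsidy paid to sellers, each receives P + 9 per unit sold, so supply becomes Qs = 5(P + 9) − 109.
New equilibrium: buyers pay 29, sellers receive 38, Q = 81. (Wedge: Pb − Ps = −9.)
Gain to buyers: 5; to sellers: 4. (They sum to 9.)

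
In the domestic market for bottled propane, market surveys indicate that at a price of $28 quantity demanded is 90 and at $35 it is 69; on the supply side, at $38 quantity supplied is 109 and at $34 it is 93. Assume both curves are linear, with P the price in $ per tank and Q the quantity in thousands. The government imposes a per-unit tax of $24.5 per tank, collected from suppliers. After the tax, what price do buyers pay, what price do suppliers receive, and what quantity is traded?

Buyers pay $45; suppliers receive $20.5; quantity = 39.

Demand slope: (69 − 90)/(35 − 28) = -3, so Qd = 174 − 3P.
Supply slope: (93 − 109)/(34 − 38) = 4, so Qs = 4P − 43.
Without the tax, 174 − 3P = 4P − 43 gives 7P = 217, so P* = $31 and Q* = 81.
With the tax collected from suppliers, supply shifts: Qs = 4(P − 24.5) − 43.
Solving gives Q = 39 with buyers paying $45 and suppliers receiving $20.5 (the $24.5 wedge).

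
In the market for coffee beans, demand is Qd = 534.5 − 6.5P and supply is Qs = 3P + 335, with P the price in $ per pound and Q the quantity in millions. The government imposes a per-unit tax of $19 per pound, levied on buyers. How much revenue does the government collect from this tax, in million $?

Tax revenue = $6821 million.

Without the tax, 534.5 − 6.5P = 3P + 335 gives 9.5P = 199.5, so P* = $21 and Q* = 398.
With the tax collected from buyers, demand (in seller-price terms) shifts: Qd = 534.5 − 6.5(P + 19).
Solving gives Q = 359 with buyers paying $27 and sellers receiving $8 (the $19 wedge).
Revenue = t · Q = 19 · 359 = $6821.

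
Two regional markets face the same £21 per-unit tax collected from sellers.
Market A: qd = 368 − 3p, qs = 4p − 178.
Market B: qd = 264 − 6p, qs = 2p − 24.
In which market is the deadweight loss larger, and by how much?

Market A: pre-tax p* = £78, q* = 134; post-tax q = 98; deadweight loss = £378.
Market B: pre-tax p* = £36, q* = 48; post-tax q = 16.5; deadweight loss = £330.75.
Difference: £378 vs £330.75 → market A is larger by £47.25.

Market A, by £47.25.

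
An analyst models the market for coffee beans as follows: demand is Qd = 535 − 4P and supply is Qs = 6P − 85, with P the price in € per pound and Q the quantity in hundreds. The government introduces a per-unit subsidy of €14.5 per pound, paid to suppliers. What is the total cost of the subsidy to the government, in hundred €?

Before the subsidy: set 535 − 4P = 6P − 85 → P* = €62, Q* = 287.
With a per-unit subsidy paid to suppliers, each receives P + 14.5 per unit sold, so supply becomes Qs = 6(P + 14.5) − 85.
Solving gives Q = 321.8 with buyers paying €53.3 and suppliers receiving €67.8 (the €14.5 wedge).
Outlay = t · Q = 14.5 · 321.8 = €4666.1.

Government outlay = €4666.1 hundred.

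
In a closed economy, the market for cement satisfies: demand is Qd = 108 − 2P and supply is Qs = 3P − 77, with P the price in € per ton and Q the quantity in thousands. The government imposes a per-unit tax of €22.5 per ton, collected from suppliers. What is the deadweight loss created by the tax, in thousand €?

Before the tax: set 108 − 2P = 3P − 77 → P* = €37, Q* = 34.
With the tax collected from suppliers, supply shifts: Qs = 3(P − 22.5) − 77.
Solving gives Q = 7 with consumers paying €50.5 and suppliers receiving €28 (the €22.5 wedge).
Quantity falls by |ΔQ| = |34 − 7| = 27.
DWL = ½ · t · |ΔQ| = ½ · 22.5 · 27 = €303.75.

Deadweight loss = €303.75 thousand.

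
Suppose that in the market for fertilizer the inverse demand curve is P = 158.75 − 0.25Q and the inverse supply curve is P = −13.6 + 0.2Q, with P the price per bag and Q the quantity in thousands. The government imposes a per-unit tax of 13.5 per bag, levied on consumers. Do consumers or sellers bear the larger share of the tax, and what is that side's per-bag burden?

Inverting to Q(P) form: Qd = 635 − 4P; Qs = 5P + 68.
Before the tax: set 635 − 4P = 5P + 68 → P* = 63, Q* = 383.
With the tax collected from consumers, demand (in seller-price terms) shifts: Qd = 635 − 4(P + 13.5).
New equilibrium: consumers pay 70.5, sellers receive 57, Q = 353. (Wedge: Pb − Ps = 13.5.)
Per-bag burden: consumers 7.5, sellers 6.
Consumers take the larger share because demand is less price-elastic here (demand slope 4 vs supply slope 5).
The less price-elastic side of the market bears the larger share of a per-unit tax.

Consumers bear the larger share: 7.5 per bag.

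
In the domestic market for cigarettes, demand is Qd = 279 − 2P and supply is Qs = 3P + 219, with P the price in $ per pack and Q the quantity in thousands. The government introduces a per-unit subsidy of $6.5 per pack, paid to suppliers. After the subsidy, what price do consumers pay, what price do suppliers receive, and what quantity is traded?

Consumers pay $8.1; suppliers receive $14.6; quantity = 262.8.

Without the subsidy, 279 − 2P = 3P + 219 gives 5P = 60, so P* = $12 and Q* = 255.
With a per-unit subsidy paid to suppliers, each receives P + 6.5 per unit sold, so supply becomes Qs = 3(P + 6.5) + 219.
New equilibrium: consumers pay $8.1, suppliers receive $14.6, Q = 262.8. (Wedge: Pb − Ps = −6.5.)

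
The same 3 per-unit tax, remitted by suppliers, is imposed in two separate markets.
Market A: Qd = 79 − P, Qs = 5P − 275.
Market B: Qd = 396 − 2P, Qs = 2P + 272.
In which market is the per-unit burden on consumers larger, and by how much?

Market A, by 1.

Market A: pre-tax P* = 59, Q* = 20; post-tax Q = 17.5; per-unit burden on consumers = 2.5.
Market B: pre-tax P* = 31, Q* = 334; post-tax Q = 331; per-unit burden on consumers = 1.5.
Difference: 2.5 vs 1.5 → market A is larger by 1.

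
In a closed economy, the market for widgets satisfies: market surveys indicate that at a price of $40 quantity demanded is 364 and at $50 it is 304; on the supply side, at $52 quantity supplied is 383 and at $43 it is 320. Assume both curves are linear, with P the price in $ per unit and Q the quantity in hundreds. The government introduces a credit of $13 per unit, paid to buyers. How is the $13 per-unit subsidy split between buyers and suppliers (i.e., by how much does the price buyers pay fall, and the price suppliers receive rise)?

Demand slope: (304 − 364)/(50 − 40) = -6, so Qd = 604 − 6P.
Supply slope: (320 − 383)/(43 − 52) = 7, so Qs = 7P + 19.
Before the subsidy: set 604 − 6P = 7P + 19 → P* = $45, Q* = 334.
With a per-unit subsidy paid to buyers, each effectively pays P − 13, so demand becomes Qd = 604 − 6(P − 13).
Solving gives Q = 376 with buyers paying $38 and suppliers receiving $51 (the $13 wedge).
Gain to buyers: $7; to suppliers: $6. (They sum to $13.)

Buyers gain $7 per unit; suppliers gain $6 per unit.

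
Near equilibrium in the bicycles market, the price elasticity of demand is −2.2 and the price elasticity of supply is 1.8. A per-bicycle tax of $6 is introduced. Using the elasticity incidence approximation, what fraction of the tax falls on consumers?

Consumers' share ≈ 0.45.

Incidence ratio: consumers' share ≈ εs / (εs + |εd|) = 1.8 / (1.8 + 2.2) = 0.45.
Supply is the less elastic side, so consumers bear the smaller share.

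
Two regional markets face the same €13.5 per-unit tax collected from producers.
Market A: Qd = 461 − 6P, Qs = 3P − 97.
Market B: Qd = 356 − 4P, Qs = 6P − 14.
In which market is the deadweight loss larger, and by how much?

Market B, by €36.45.

Market A: pre-tax P* = €62, Q* = 89; post-tax Q = 62; deadweight loss = €182.25.
Market B: pre-tax P* = €37, Q* = 208; post-tax Q = 175.6; deadweight loss = €218.7.
Difference: €182.25 vs €218.7 → market B is larger by €36.45.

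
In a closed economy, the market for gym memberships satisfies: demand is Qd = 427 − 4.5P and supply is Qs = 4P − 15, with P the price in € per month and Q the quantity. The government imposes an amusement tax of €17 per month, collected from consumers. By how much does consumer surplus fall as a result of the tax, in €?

Before the tax: set 427 − 4.5P = 4P − 15 → P* = €52, Q* = 193.
With the tax collected from consumers, demand (in seller-price terms) shifts: Qd = 427 − 4.5(P + 17).
Solving gives Q = 157 with consumers paying €60 and producers receiving €43 (the €17 wedge).
ΔCS is the trapezoid between Q = 157 and Q = 193 of height €8: ½ · (193 + 157) · 8 = €1400.

Consumer surplus falls by €1400.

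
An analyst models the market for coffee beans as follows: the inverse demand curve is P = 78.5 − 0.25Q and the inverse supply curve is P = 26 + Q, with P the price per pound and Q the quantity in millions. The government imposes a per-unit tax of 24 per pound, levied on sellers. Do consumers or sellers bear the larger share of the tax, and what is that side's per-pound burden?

Sellers bear the larger share: 19.2 per pound.

Rewrite in direct form: Qd = 314 − 4P and Qs = P − 26.
Before the tax: set 314 − 4P = P − 26 → P* = 68, Q* = 42.
With the tax collected from sellers, supply shifts: Qs = (P − 24) − 26.
New equilibrium: consumers pay 72.8, sellers receive 48.8, Q = 22.8. (Wedge: Pb − Ps = 24.)
Per-pound burden: consumers 4.8, sellers 19.2.
Sellers take the larger share because supply is less price-elastic here (demand slope 4 vs supply slope 1).
The less price-elastic side of the market bears the larger share of a per-unit tax.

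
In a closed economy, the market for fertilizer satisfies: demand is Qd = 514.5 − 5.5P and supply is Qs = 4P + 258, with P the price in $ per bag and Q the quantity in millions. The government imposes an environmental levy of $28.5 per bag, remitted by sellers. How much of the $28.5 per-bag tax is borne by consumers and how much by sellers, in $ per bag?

Consumers bear $12 per bag; sellers bear $16.5 per bag.

Without the tax, 514.5 − 5.5P = 4P + 258 gives 9.5P = 256.5, so P* = $27 and Q* = 366.
With the tax collected from sellers, supply shifts: Qs = 4(P − 28.5) + 258.
Solving gives Q = 300 with consumers paying $39 and sellers receiving $10.5 (the $28.5 wedge).
Burden on consumers: $12; on sellers: $16.5. (They sum to $28.5.)
The less price-elastic side of the market bears the larger share of a per-unit tax.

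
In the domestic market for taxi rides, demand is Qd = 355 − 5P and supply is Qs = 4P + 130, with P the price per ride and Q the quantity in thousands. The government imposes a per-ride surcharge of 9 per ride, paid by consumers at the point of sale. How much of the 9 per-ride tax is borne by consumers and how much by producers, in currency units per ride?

Without the tax, 355 − 5P = 4P + 130 gives 9P = 225, so P* = 25 and Q* = 230.
With the tax collected from consumers, demand (in seller-price terms) shifts: Qd = 355 − 5(P + 9).
New equilibrium: consumers pay 29, producers receive 20, Q = 210. (Wedge: Pb − Ps = 9.)
Burden on consumers: 4; on producers: 5. (They sum to 9.)

Consumers bear 4 per ride; producers bear 5 per ride.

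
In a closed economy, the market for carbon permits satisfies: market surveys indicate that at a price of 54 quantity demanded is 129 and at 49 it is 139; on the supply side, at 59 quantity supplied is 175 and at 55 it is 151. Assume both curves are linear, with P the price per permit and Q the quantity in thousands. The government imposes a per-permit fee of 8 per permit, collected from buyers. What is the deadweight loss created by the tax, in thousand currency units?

Deadweight loss = 48 thousand.

Demand slope: (139 − 129)/(49 − 54) = -2, so Qd = 237 − 2P.
Supply slope: (151 − 175)/(55 − 59) = 6, so Qs = 6P − 179.
Before the tax: set 237 − 2P = 6P − 179 → P* = 52, Q* = 133.
With the tax collected from buyers, demand (in seller-price terms) shifts: Qd = 237 − 2(P + 8).
New equilibrium: buyers pay 58, sellers receive 50, Q = 121. (Wedge: Pb − Ps = 8.)
Quantity falls by |ΔQ| = |133 − 121| = 12.
DWL = ½ · t · |ΔQ| = ½ · 8 · 12 = 48.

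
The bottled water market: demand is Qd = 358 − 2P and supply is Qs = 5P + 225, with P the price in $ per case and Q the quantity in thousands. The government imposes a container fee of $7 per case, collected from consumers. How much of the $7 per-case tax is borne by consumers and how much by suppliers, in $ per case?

Consumers bear $5 per case; suppliers bear $2 per case.

Before the tax: set 358 − 2P = 5P + 225 → P* = $19, Q* = 320.
With the tax collected from consumers, demand (in seller-price terms) shifts: Qd = 358 − 2(P + 7).
Solving gives Q = 310 with consumers paying $24 and suppliers receiving $17 (the $7 wedge).
Burden on consumers: $5; on suppliers: $2. (They sum to $7.)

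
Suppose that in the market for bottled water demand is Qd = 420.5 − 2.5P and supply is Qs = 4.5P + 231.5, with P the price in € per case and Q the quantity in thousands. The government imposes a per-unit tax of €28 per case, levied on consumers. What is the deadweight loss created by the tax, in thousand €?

Without the tax, 420.5 − 2.5P = 4.5P + 231.5 gives 7P = 189, so P* = €27 and Q* = 353.
With the tax collected from consumers, demand (in seller-price terms) shifts: Qd = 420.5 − 2.5(P + 28).
Solving gives Q = 308 with consumers paying €45 and suppliers receiving €17 (the €28 wedge).
Quantity falls by |ΔQ| = |353 − 308| = 45.
DWL = ½ · t · |ΔQ| = ½ · 28 · 45 = €630.

Deadweight loss = €630 thousand.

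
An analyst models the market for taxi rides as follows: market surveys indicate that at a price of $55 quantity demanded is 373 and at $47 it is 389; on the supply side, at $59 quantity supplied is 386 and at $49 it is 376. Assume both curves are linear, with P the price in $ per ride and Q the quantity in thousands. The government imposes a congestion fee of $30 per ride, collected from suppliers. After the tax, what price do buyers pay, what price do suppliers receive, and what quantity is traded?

Demand slope: (389 − 373)/(47 − 55) = -2, so Qd = 483 − 2P.
Supply slope: (376 − 386)/(49 − 59) = 1, so Qs = P + 327.
Before the tax: set 483 − 2P = P + 327 → P* = $52, Q* = 379.
With the tax collected from suppliers, supply shifts: Qs = (P − 30) + 327.
Solving gives Q = 359 with buyers paying $62 and suppliers receiving $32 (the $30 wedge).
The less price-elastic side of the market bears the larger share of a per-unit tax.

Buyers pay $62; suppliers receive $32; quantity = 359.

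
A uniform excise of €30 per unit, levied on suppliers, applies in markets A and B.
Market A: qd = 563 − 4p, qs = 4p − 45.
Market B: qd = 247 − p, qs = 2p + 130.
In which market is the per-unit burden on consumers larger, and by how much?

Market B, by €5.

Market A: pre-tax p* = €76, q* = 259; post-tax q = 199; per-unit burden on consumers = €15.
Market B: pre-tax p* = €39, q* = 208; post-tax q = 188; per-unit burden on consumers = €20.
Difference: €15 vs €20 → market B is larger by €5.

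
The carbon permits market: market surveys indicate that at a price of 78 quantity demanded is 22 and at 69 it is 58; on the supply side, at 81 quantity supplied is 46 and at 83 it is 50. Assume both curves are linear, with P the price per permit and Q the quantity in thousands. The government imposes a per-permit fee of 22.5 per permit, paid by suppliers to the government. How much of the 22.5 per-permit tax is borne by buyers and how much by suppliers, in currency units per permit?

Demand slope: (58 − 22)/(69 − 78) = -4, so Qd = 334 − 4P.
Supply slope: (50 − 46)/(83 − 81) = 2, so Qs = 2P − 116.
Without the tax, 334 − 4P = 2P − 116 gives 6P = 450, so P* = 75 and Q* = 34.
With the tax collected from suppliers, supply shifts: Qs = 2(P − 22.5) − 116.
Solving gives Q = 4 with buyers paying 82.5 and suppliers receiving 60 (the 22.5 wedge).
Burden on buyers: 7.5; on suppliers: 15. (They sum to 22.5.)
The less price-elastic side of the market bears the larger share of a per-unit tax.

Buyers bear 7.5 per permit; suppliers bear 15 per permit.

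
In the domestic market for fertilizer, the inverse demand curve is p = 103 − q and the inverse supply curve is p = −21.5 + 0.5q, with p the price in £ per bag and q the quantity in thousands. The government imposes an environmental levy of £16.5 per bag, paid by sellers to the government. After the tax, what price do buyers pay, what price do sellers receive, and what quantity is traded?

Buyers pay £31; sellers receive £14.5; quantity = 72.

Rewrite in direct form: qd = 103 − p and qs = 2p + 43.
Before the tax: set 103 − p = 2p + 43 → p* = £20, q* = 83.
With the tax collected from sellers, supply shifts: qs = 2(p − 16.5) + 43.
New equilibrium: buyers pay £31, sellers receive £14.5, q = 72. (Wedge: pb − ps = 16.5.)
The less price-elastic side of the market bears the larger share of a per-unit tax.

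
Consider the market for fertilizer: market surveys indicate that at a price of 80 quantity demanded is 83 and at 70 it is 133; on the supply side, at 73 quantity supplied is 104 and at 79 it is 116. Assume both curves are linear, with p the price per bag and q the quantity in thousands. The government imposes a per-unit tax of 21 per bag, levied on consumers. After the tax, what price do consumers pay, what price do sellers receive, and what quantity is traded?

Consumers pay 81; sellers receive 60; quantity = 78.

Demand slope: (133 − 83)/(70 − 80) = -5, so qd = 483 − 5p.
Supply slope: (116 − 104)/(79 − 73) = 2, so qs = 2p − 42.
Before the tax: set 483 − 5p = 2p − 42 → p* = 75, q* = 108.
With the tax collected from consumers, demand (in seller-price terms) shifts: qd = 483 − 5(p + 21).
New equilibrium: consumers pay 81, sellers receive 60, q = 78. (Wedge: pb − ps = 21.)
The less price-elastic side of the market bears the larger share of a per-unit tax.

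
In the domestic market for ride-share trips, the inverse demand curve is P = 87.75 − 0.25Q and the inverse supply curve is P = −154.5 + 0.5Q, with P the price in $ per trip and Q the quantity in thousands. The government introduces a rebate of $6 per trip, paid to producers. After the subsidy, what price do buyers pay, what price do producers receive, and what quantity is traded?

Rewrite in direct form: Qd = 351 − 4P and Qs = 2P + 309.
Without the subsidy, 351 − 4P = 2P + 309 gives 6P = 42, so P* = $7 and Q* = 323.
With a per-unit subsidy paid to producers, each receives P + 6 per unit sold, so supply becomes Qs = 2(P + 6) + 309.
New equilibrium: buyers pay $5, producers receive $11, Q = 331. (Wedge: Pb − Ps = −6.)

Buyers pay $5; producers receive $11; quantity = 331.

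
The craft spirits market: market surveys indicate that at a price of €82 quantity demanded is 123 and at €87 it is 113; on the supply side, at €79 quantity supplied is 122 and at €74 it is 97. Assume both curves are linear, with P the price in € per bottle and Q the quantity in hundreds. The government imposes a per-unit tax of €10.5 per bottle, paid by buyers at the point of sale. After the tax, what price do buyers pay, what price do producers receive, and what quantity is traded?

Demand slope: (113 − 123)/(87 − 82) = -2, so Qd = 287 − 2P.
Supply slope: (97 − 122)/(74 − 79) = 5, so Qs = 5P − 273.
Without the tax, 287 − 2P = 5P − 273 gives 7P = 560, so P* = €80 and Q* = 127.
With the tax collected from buyers, demand (in seller-price terms) shifts: Qd = 287 − 2(P + 10.5).
New equilibrium: buyers pay €87.5, producers receive €77, Q = 112. (Wedge: Pb − Ps = 10.5.)
The less price-elastic side of the market bears the larger share of a per-unit tax.

Buyers pay €87.5; producers receive €77; quantity = 112.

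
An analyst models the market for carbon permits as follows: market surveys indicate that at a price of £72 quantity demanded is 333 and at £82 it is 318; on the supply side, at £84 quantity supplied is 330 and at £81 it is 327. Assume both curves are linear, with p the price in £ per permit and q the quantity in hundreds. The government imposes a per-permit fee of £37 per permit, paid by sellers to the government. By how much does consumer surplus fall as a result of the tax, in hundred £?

Demand slope: (318 − 333)/(82 − 72) = -1.5, so qd = 441 − 1.5p.
Supply slope: (327 − 330)/(81 − 84) = 1, so qs = p + 246.
Before the tax: set 441 − 1.5p = p + 246 → p* = £78, q* = 324.
With the tax collected from sellers, supply shifts: qs = (p − 37) + 246.
New equilibrium: consumers pay £92.8, sellers receive £55.8, q = 301.8. (Wedge: pb − ps = 37.)
ΔCS is the trapezoid between Q = 301.8 and Q = 324 of height £14.8: ½ · (324 + 301.8) · 14.8 = £4630.92.

Consumer surplus falls by £4630.92 hundred.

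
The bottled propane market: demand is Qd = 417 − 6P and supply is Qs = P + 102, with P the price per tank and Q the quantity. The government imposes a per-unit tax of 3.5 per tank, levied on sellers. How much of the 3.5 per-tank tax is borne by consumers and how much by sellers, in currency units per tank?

Without the tax, 417 − 6P = P + 102 gives 7P = 315, so P* = 45 and Q* = 147.
With the tax collected from sellers, supply shifts: Qs = (P − 3.5) + 102.
New equilibrium: consumers pay 45.5, sellers receive 42, Q = 144. (Wedge: Pb − Ps = 3.5.)
Burden on consumers: 0.5; on sellers: 3. (They sum to 3.5.)
The less price-elastic side of the market bears the larger share of a per-unit tax.

Consumers bear 0.5 per tank; sellers bear 3 per tank.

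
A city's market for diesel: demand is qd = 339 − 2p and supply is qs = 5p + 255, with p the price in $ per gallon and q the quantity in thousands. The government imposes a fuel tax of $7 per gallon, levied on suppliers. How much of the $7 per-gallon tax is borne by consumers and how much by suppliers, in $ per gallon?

Consumers bear $5 per gallon; suppliers bear $2 per gallon.

Before the tax: set 339 − 2p = 5p + 255 → p* = $12, q* = 315.
With the tax collected from suppliers, supply shifts: qs = 5(p − 7) + 255.
Solving gives q = 305 with consumers paying $17 and suppliers receiving $10 (the $7 wedge).
Burden on consumers: $5; on suppliers: $2. (They sum to $7.)
The less price-elastic side of the market bears the larger share of a per-unit tax.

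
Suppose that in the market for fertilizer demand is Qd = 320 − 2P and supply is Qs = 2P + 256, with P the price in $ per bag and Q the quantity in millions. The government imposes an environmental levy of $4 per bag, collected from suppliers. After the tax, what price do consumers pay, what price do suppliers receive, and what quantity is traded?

Consumers pay $18; suppliers receive $14; quantity = 284.

Before the tax: set 320 − 2P = 2P + 256 → P* = $16, Q* = 288.
With the tax collected from suppliers, supply shifts: Qs = 2(P − 4) + 256.
Solving gives Q = 284 with consumers paying $18 and suppliers receiving $14 (the $4 wedge).
The less price-elastic side of the market bears the larger share of a per-unit tax.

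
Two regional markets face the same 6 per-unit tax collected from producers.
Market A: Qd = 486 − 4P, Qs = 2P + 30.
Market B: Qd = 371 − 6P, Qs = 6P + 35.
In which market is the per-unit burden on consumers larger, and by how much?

Market B, by 1.

Market A: pre-tax P* = 76, Q* = 182; post-tax Q = 174; per-unit burden on consumers = 2.
Market B: pre-tax P* = 28, Q* = 203; post-tax Q = 185; per-unit burden on consumers = 3.
Difference: 2 vs 3 → market B is larger by 1.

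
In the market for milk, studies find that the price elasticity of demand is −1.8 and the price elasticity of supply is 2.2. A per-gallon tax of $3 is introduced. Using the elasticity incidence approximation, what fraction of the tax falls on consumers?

Consumers' share ≈ 0.55.

Incidence ratio: consumers' share ≈ εs / (εs + |εd|) = 2.2 / (2.2 + 1.8) = 0.55.
Supply is the more elastic side, so consumers bear the larger share.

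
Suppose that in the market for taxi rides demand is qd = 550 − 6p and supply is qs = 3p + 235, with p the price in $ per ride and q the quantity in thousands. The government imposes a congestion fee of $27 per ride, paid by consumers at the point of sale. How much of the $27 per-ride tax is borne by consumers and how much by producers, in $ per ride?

Without the tax, 550 − 6p = 3p + 235 gives 9p = 315, so p* = $35 and q* = 340.
With the tax collected from consumers, demand (in seller-price terms) shifts: qd = 550 − 6(p + 27).
New equilibrium: consumers pay $44, producers receive $17, q = 286. (Wedge: pb − ps = 27.)
Burden on consumers: $9; on producers: $18. (They sum to $27.)

Consumers bear $9 per ride; producers bear $18 per ride.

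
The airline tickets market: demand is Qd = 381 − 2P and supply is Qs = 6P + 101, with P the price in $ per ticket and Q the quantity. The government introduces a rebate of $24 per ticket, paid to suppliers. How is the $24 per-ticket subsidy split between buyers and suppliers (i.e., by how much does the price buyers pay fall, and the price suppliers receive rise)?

Buyers gain $18 per ticket; suppliers gain $6 per ticket.

Without the subsidy, 381 − 2P = 6P + 101 gives 8P = 280, so P* = $35 and Q* = 311.
With a per-unit subsidy paid to suppliers, each receives P + 24 per unit sold, so supply becomes Qs = 6(P + 24) + 101.
New equilibrium: buyers pay $17, suppliers receive $41, Q = 347. (Wedge: Pb − Ps = −24.)
Gain to buyers: $18; to suppliers: $6. (They sum to $24.)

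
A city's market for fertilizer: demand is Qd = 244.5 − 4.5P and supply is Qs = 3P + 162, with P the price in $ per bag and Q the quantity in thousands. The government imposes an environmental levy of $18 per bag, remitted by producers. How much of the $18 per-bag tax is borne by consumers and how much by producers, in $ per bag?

Consumers bear $7.2 per bag; producers bear $10.8 per bag.

Before the tax: set 244.5 − 4.5P = 3P + 162 → P* = $11, Q* = 195.
With the tax collected from producers, supply shifts: Qs = 3(P − 18) + 162.
Solving gives Q = 162.6 with consumers paying $18.2 and producers receiving $0.2 (the $18 wedge).
Burden on consumers: $7.2; on producers: $10.8. (They sum to $18.)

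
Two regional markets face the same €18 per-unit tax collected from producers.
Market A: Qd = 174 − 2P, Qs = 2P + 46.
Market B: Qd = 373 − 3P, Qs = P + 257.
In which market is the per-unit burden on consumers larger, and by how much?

Market A, by €4.5.

Market A: pre-tax P* = €32, Q* = 110; post-tax Q = 92; per-unit burden on consumers = €9.
Market B: pre-tax P* = €29, Q* = 286; post-tax Q = 272.5; per-unit burden on consumers = €4.5.
Difference: €9 vs €4.5 → market A is larger by €4.5.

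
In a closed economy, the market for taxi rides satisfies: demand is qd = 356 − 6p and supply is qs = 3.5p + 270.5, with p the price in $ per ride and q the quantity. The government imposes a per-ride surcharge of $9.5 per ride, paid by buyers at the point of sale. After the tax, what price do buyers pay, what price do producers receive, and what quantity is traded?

Without the tax, 356 − 6p = 3.5p + 270.5 gives 9.5p = 85.5, so p* = $9 and q* = 302.
With the tax collected from buyers, demand (in seller-price terms) shifts: qd = 356 − 6(p + 9.5).
New equilibrium: buyers pay $12.5, producers receive $3, q = 281. (Wedge: pb − ps = 9.5.)

Buyers pay $12.5; producers receive $3; quantity = 281.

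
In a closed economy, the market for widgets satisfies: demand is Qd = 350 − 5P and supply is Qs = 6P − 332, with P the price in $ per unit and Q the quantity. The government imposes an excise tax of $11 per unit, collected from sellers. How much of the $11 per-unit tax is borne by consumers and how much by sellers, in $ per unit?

Consumers bear $6 per unit; sellers bear $5 per unit.

Without the tax, 350 − 5P = 6P − 332 gives 11P = 682, so P* = $62 and Q* = 40.
With the tax collected from sellers, supply shifts: Qs = 6(P − 11) − 332.
New equilibrium: consumers pay $68, sellers receive $57, Q = 10. (Wedge: Pb − Ps = 11.)
Burden on consumers: $6; on sellers: $5. (They sum to $11.)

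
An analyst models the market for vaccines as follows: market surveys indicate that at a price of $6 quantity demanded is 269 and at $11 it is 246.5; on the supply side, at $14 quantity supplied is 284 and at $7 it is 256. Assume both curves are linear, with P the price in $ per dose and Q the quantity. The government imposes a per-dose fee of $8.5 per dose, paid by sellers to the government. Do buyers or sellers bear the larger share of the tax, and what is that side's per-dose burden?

Sellers bear the larger share: $4.5 per dose.

Demand slope: (246.5 − 269)/(11 − 6) = -4.5, so Qd = 296 − 4.5P.
Supply slope: (256 − 284)/(7 − 14) = 4, so Qs = 4P + 228.
Without the tax, 296 − 4.5P = 4P + 228 gives 8.5P = 68, so P* = $8 and Q* = 260.
With the tax collected from sellers, supply shifts: Qs = 4(P − 8.5) + 228.
New equilibrium: buyers pay $12, sellers receive $3.5, Q = 242. (Wedge: Pb − Ps = 8.5.)
Per-dose burden: buyers $4, sellers $4.5.
Sellers take the larger share because supply is less price-elastic here (demand slope 4.5 vs supply slope 4).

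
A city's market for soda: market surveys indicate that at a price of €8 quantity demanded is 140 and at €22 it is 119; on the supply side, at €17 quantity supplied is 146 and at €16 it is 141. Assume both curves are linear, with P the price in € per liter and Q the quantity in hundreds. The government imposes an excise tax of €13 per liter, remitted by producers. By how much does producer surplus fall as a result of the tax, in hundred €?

Producer surplus falls by €370.5 hundred.

Demand slope: (119 − 140)/(22 − 8) = -1.5, so Qd = 152 − 1.5P.
Supply slope: (141 − 146)/(16 − 17) = 5, so Qs = 5P + 61.
Without the tax, 152 − 1.5P = 5P + 61 gives 6.5P = 91, so P* = €14 and Q* = 131.
With the tax collected from producers, supply shifts: Qs = 5(P − 13) + 61.
Solving gives Q = 116 with consumers paying €24 and producers receiving €11 (the €13 wedge).
ΔPS is the trapezoid between Q = 116 and Q = 131 of height €3: ½ · (131 + 116) · 3 = €370.5.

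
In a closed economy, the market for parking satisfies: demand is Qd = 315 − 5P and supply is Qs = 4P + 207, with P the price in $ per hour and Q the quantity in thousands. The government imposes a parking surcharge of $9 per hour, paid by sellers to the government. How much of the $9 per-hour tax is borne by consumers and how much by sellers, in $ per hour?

Consumers bear $4 per hour; sellers bear $5 per hour.

Without the tax, 315 − 5P = 4P + 207 gives 9P = 108, so P* = $12 and Q* = 255.
With the tax collected from sellers, supply shifts: Qs = 4(P − 9) + 207.
New equilibrium: consumers pay $16, sellers receive $7, Q = 235. (Wedge: Pb − Ps = 9.)
Burden on consumers: $4; on sellers: $5. (They sum to $9.)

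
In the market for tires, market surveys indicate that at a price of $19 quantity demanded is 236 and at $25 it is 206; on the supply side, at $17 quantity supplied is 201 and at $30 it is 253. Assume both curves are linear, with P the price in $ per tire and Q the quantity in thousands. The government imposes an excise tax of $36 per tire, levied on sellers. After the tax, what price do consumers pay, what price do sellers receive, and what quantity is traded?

Consumers pay $38; sellers receive $2; quantity = 141.

Demand slope: (206 − 236)/(25 − 19) = -5, so Qd = 331 − 5P.
Supply slope: (253 − 201)/(30 − 17) = 4, so Qs = 4P + 133.
Without the tax, 331 − 5P = 4P + 133 gives 9P = 198, so P* = $22 and Q* = 221.
With the tax collected from sellers, supply shifts: Qs = 4(P − 36) + 133.
Solving gives Q = 141 with consumers paying $38 and sellers receiving $2 (the $36 wedge).
The less price-elastic side of the market bears the larger share of a per-unit tax.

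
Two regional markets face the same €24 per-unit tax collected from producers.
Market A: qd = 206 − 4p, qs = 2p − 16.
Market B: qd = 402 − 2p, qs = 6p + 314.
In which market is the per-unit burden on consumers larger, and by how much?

Market A: pre-tax p* = €37, q* = 58; post-tax q = 26; per-unit burden on consumers = €8.
Market B: pre-tax p* = €11, q* = 380; post-tax q = 344; per-unit burden on consumers = €18.
Difference: €8 vs €18 → market B is larger by €10.

Market B, by €10.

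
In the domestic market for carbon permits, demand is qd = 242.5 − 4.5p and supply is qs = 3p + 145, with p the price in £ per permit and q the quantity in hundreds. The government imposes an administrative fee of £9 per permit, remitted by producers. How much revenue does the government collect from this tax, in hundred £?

Before the tax: set 242.5 − 4.5p = 3p + 145 → p* = £13, q* = 184.
With the tax collected from producers, supply shifts: qs = 3(p − 9) + 145.
New equilibrium: buyers pay £16.6, producers receive £7.6, q = 167.8. (Wedge: pb − ps = 9.)
Revenue = t · Q = 9 · 167.8 = £1510.2.

Tax revenue = £1510.2 hundred.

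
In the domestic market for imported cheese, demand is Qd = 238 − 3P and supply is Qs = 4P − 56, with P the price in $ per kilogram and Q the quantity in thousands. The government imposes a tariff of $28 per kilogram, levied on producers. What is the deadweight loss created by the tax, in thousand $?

Deadweight loss = $672 thousand.

Before the tax: set 238 − 3P = 4P − 56 → P* = $42, Q* = 112.
With the tax collected from producers, supply shifts: Qs = 4(P − 28) − 56.
Solving gives Q = 64 with consumers paying $58 and producers receiving $30 (the $28 wedge).
Quantity falls by |ΔQ| = |112 − 64| = 48.
DWL = ½ · t · |ΔQ| = ½ · 28 · 48 = $672.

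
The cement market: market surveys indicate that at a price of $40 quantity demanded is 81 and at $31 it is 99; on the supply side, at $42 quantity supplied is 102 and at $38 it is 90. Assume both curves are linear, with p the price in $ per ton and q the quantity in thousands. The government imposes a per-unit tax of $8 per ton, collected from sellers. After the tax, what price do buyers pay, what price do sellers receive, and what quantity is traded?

Buyers pay $41.8; sellers receive $33.8; quantity = 77.4.

Demand slope: (99 − 81)/(31 − 40) = -2, so qd = 161 − 2p.
Supply slope: (90 − 102)/(38 − 42) = 3, so qs = 3p − 24.
Without the tax, 161 − 2p = 3p − 24 gives 5p = 185, so p* = $37 and q* = 87.
With the tax collected from sellers, supply shifts: qs = 3(p − 8) − 24.
New equilibrium: buyers pay $41.8, sellers receive $33.8, q = 77.4. (Wedge: pb − ps = 8.)
The less price-elastic side of the market bears the larger share of a per-unit tax.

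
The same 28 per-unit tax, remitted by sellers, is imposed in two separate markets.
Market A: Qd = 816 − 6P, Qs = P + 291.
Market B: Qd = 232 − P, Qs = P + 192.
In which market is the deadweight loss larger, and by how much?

Market A, by 140.

Market A: pre-tax P* = 75, Q* = 366; post-tax Q = 342; deadweight loss = 336.
Market B: pre-tax P* = 20, Q* = 212; post-tax Q = 198; deadweight loss = 196.
Difference: 336 vs 196 → market A is larger by 140.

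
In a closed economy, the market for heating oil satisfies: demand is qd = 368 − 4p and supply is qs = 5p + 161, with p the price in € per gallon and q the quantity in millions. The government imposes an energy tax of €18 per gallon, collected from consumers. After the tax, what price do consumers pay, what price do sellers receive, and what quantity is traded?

Consumers pay €33; sellers receive €15; quantity = 236.

Without the tax, 368 − 4p = 5p + 161 gives 9p = 207, so p* = €23 and q* = 276.
With the tax collected from consumers, demand (in seller-price terms) shifts: qd = 368 − 4(p + 18).
Solving gives q = 236 with consumers paying €33 and sellers receiving €15 (the €18 wedge).
The less price-elastic side of the market bears the larger share of a per-unit tax.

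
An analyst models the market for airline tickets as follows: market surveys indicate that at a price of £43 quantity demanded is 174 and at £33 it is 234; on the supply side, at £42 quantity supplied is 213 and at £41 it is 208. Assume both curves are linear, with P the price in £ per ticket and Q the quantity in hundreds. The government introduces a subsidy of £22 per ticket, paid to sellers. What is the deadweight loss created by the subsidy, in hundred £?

Deadweight loss = £660 hundred.

Demand slope: (234 − 174)/(33 − 43) = -6, so Qd = 432 − 6P.
Supply slope: (208 − 213)/(41 − 42) = 5, so Qs = 5P + 3.
Before the subsidy: set 432 − 6P = 5P + 3 → P* = £39, Q* = 198.
With a per-unit subsidy paid to sellers, each receives P + 22 per unit sold, so supply becomes Qs = 5(P + 22) + 3.
Solving gives Q = 258 with buyers paying £29 and sellers receiving £51 (the £22 wedge).
Quantity rises by |ΔQ| = |198 − 258| = 60.
DWL = ½ · t · |ΔQ| = ½ · 22 · 60 = £660.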